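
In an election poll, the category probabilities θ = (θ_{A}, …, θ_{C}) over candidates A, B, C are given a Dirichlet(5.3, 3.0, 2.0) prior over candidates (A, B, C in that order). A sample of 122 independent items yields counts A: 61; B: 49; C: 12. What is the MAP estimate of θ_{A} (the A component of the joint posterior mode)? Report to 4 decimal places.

0.5050

The Dirichlet prior is conjugate to the Multinomial likelihood: each posterior αⱼ = prior αⱼ + observed count nⱼ.
Posterior concentration: (66.3, 52.0, 14.0), total = 132.3.
Joint mode component: (α_{A}−1)/(Σα−K) = 65.3/129.3 = 0.5050.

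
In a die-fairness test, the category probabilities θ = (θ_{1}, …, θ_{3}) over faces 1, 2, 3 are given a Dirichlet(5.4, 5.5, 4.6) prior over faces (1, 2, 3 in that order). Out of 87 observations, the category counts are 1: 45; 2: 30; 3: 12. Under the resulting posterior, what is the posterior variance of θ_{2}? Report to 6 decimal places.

The Dirichlet prior is conjugate to the Multinomial likelihood: each posterior αⱼ = prior αⱼ + observed count nⱼ.
Posterior concentration: (50.4, 35.5, 16.6), total = 102.5.
Var[θ_j] = α_j(Σα−α_j)/((Σα)²(Σα+1)) = 35.5·67.0/(102.5²·103.5) = 0.002187.

0.002187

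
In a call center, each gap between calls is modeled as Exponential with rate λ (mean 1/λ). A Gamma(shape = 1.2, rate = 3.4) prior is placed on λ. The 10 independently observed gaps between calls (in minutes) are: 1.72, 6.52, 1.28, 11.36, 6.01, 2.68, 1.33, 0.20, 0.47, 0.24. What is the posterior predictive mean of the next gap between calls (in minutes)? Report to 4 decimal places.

With a Gamma(shape α, rate β) prior on the exponential rate λ, the posterior after n observations with total T = Σxᵢ is Gamma(α+n, β+T).
Sum of observations T = 31.81 minutes; n = 10.
Posterior: Gamma(1.2+10, 3.4+31.81) = Gamma(11.2, 35.21).
The predictive distribution for the next observation is Lomax; its mean is β/(α−1) = 35.21/10.2 = 3.4520.

3.4520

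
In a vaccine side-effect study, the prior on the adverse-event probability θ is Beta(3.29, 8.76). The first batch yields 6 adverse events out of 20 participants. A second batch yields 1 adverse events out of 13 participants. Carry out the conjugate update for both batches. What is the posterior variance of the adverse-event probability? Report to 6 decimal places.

The Beta prior is conjugate to a Binomial/Bernoulli likelihood; the update adds successes to α and failures to β.
After batch 1: Beta(3.29+6, 8.76+14) = Beta(9.29, 22.76).
After batch 2: Beta(9.29+1, 22.76+12) = Beta(10.29, 34.76).
Var = αβ/((α+β)²(α+β+1)) = 10.29·34.76/(45.05²·46.05) = 0.003827.

0.003827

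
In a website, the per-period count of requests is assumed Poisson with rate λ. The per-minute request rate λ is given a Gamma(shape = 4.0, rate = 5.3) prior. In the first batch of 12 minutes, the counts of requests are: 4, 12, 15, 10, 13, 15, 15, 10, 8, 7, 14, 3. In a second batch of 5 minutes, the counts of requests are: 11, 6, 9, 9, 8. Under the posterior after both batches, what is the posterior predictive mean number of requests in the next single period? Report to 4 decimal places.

With a Gamma(shape α, rate β) prior, the Poisson likelihood is conjugate: the posterior is Gamma(α + ΣXᵢ, β + n).
Batch 1: sum of counts S = 126 over n = 12 minutes.
After batch 1: Gamma(α+S, β+n) = Gamma(4.0+126, 5.3+12) = Gamma(130.0, 17.3).
Batch 2: sum of counts S = 43 over n = 5 minutes.
After batch 2: Gamma(α+S, β+n) = Gamma(130.0+43, 17.3+5) = Gamma(173.0, 22.3).
The predictive distribution for one future period is NegBinom with mean α/β = 7.7578.

7.7578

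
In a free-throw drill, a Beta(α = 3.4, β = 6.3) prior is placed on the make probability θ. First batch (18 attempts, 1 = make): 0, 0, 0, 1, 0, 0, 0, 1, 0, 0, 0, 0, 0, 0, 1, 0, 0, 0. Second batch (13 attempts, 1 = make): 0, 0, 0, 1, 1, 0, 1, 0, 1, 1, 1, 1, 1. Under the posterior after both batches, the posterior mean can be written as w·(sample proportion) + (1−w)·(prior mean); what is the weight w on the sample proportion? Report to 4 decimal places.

0.7617

The Beta prior is conjugate to a Binomial/Bernoulli likelihood; the update adds successes to α and failures to β.
Total number of attempts: n = 18 + 13 = 31.
Posterior mean = (α₀+k)/(α₀+β₀+n) = [n/(α₀+β₀+n)]·(k/n) + [(α₀+β₀)/(α₀+β₀+n)]·α₀/(α₀+β₀), so only n and the prior enter the weight.
The weight on the data is w = n/(α₀+β₀+n) = 31/(3.4+6.3+31) = 31/40.7 = 0.7617.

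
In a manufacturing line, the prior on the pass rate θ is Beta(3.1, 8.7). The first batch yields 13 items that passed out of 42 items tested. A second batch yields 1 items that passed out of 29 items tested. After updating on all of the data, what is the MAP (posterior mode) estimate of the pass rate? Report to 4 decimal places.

0.1993

The Beta prior is conjugate to a Binomial/Bernoulli likelihood; the update adds successes to α and failures to β.
After batch 1: Beta(3.1+13, 8.7+29) = Beta(16.1, 37.7).
After batch 2: Beta(16.1+1, 37.7+28) = Beta(17.1, 65.7).
Mode of Beta(a,b) for a,b>1 is (a−1)/(a+b−2) = 16.1/80.8 = 0.1993.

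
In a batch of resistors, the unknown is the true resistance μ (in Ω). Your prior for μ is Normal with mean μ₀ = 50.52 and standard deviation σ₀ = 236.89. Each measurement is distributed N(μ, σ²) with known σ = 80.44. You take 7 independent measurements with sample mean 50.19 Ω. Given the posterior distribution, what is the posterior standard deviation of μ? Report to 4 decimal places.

30.1561

For Normal data with known variance σ², a Normal(μ₀, σ₀²) prior on μ is conjugate. Posterior precision = 1/σ₀² + n/σ²; posterior mean is the precision-weighted average of μ₀ and x̄.
σ₀² = 236.89² = 56116.8721, σ² = 80.44² = 6470.5936; σ² + n·σ₀² = 6470.5936 + 7·56116.8721 = 399288.6983.
Posterior precision = 1/σ₀² + n/σ² = 1/56116.8721 + 7/6470.5936 = (σ² + n·σ₀²)/(σ₀²σ²) = 399288.6983/(56116.8721·6470.5936); posterior variance σₙ² = σ₀²σ²/(σ² + n·σ₀²) = 56116.8721·6470.5936/399288.6983 = 909.390812.
Posterior SD = √σₙ² = √(56116.8721·6470.5936/399288.6983) = 30.1561.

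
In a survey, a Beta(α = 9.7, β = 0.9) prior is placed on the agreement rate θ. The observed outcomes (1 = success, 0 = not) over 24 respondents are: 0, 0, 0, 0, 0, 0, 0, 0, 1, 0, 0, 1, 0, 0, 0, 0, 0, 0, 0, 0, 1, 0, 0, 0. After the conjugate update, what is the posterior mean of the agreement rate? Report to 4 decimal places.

The Beta prior is conjugate to a Binomial/Bernoulli likelihood; the update adds successes to α and failures to β.
Posterior: Beta(α+k, β+n−k) = Beta(9.7+3, 0.9+21) = Beta(12.7, 21.9).
Posterior mean = α/(α+β) = 12.7/34.6 = 0.3671.

0.3671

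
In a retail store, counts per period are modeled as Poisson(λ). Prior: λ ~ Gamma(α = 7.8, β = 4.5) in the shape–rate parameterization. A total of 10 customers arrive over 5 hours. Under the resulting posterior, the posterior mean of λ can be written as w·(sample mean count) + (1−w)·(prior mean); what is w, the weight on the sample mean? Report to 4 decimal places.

With a Gamma(shape α, rate β) prior, the Poisson likelihood is conjugate: the posterior is Gamma(α + ΣXᵢ, β + n).
Posterior mean = (α₀+S)/(β₀+n) = [n/(β₀+n)]·(S/n) + [β₀/(β₀+n)]·(α₀/β₀), so only n and β₀ enter the weight.
Weight on data w = n/(β₀+n) = 5/(4.5+5) = 5/9.5 = 0.5263.

0.5263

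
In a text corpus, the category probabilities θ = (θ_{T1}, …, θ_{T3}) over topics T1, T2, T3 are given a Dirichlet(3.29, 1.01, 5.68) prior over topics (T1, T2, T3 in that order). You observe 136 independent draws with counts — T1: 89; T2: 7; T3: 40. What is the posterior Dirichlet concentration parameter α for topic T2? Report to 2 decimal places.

The Dirichlet prior is conjugate to the Multinomial likelihood: each posterior αⱼ = prior αⱼ + observed count nⱼ.
Posterior concentration: (92.29, 8.01, 45.68), total = 145.98.
α_{T2} = 1.01 + 7 = 8.01.

8.01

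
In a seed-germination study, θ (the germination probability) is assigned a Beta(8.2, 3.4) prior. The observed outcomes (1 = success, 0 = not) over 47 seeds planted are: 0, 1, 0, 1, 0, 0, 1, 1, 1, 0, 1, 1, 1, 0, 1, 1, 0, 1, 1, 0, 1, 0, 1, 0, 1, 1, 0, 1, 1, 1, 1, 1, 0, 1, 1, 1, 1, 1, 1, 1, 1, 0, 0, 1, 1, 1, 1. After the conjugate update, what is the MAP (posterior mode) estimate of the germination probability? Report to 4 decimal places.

The Beta prior is conjugate to a Binomial/Bernoulli likelihood; the update adds successes to α and failures to β.
Posterior: Beta(α+k, β+n−k) = Beta(8.2+33, 3.4+14) = Beta(41.2, 17.4).
Mode of Beta(a,b) for a,b>1 is (a−1)/(a+b−2) = 40.2/56.6 = 0.7102.

0.7102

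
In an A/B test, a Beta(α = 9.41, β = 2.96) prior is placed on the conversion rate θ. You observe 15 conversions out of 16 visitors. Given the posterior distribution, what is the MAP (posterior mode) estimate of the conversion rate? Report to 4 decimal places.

0.8878

The Beta prior is conjugate to a Binomial/Bernoulli likelihood; the update adds successes to α and failures to β.
Posterior: Beta(α+k, β+n−k) = Beta(9.41+15, 2.96+1) = Beta(24.41, 3.96).
Mode of Beta(a,b) for a,b>1 is (a−1)/(a+b−2) = 23.41/26.37 = 0.8878.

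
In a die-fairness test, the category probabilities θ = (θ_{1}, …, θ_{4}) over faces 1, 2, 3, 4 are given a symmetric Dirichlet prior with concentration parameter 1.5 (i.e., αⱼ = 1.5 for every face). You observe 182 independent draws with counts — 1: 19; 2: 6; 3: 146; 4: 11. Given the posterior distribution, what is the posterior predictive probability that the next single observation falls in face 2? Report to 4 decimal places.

The Dirichlet prior is conjugate to the Multinomial likelihood: each posterior αⱼ = prior αⱼ + observed count nⱼ.
Posterior concentration: (20.5, 7.5, 147.5, 12.5), total = 188.0.
P(next = 2 | data) = α_{2}/Σα = 0.0399.

0.0399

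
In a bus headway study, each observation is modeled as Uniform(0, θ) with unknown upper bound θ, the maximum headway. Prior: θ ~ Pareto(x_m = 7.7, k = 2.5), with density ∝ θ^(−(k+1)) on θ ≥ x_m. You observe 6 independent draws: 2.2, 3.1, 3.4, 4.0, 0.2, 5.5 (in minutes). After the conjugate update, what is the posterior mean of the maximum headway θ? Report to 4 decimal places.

A Pareto(scale x_m, shape k) prior on the upper bound θ of Uniform(0, θ) is conjugate: posterior is Pareto(max(x_m, max xᵢ), k + n).
Sample maximum = 5.5; prior scale x_m = 7.7 → posterior scale = max = 7.7.
Posterior shape = 2.5 + 6 = 8.5.
E[θ|data] = k·x_m/(k−1) = 8.5·7.7/7.5 = 8.7267.

8.7267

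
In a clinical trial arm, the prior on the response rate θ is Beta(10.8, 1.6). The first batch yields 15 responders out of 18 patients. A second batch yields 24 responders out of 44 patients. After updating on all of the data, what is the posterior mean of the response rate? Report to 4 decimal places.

The Beta prior is conjugate to a Binomial/Bernoulli likelihood; the update adds successes to α and failures to β.
After batch 1: Beta(10.8+15, 1.6+3) = Beta(25.8, 4.6).
After batch 2: Beta(25.8+24, 4.6+20) = Beta(49.8, 24.6).
Posterior mean = α/(α+β) = 49.8/74.4 = 0.6694.

0.6694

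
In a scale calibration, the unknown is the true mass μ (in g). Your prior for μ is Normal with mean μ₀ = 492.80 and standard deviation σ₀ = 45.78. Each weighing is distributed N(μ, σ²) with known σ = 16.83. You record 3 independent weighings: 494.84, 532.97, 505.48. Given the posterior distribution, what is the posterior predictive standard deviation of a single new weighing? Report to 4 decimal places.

For Normal data with known variance σ², a Normal(μ₀, σ₀²) prior on μ is conjugate. Posterior precision = 1/σ₀² + n/σ²; posterior mean is the precision-weighted average of μ₀ and x̄.
σ₀² = 45.78² = 2095.8084, σ² = 16.83² = 283.2489; σ² + n·σ₀² = 283.2489 + 3·2095.8084 = 6570.6741.
Posterior precision = 1/σ₀² + n/σ² = 1/2095.8084 + 3/283.2489 = (σ² + n·σ₀²)/(σ₀²σ²) = 6570.6741/(2095.8084·283.2489); posterior variance σₙ² = σ₀²σ²/(σ² + n·σ₀²) = 2095.8084·283.2489/6570.6741 = 90.346198.
Predictive variance for one new observation = σₙ² + σ² = 2095.8084·283.2489/6570.6741 + 283.2489 = σ²·(σ₀² + 6570.6741)/6570.6741 = 283.2489·8666.4825/6570.6741 = 373.595098; SD = √(283.2489·8666.4825/6570.6741) = 19.3286.

19.3286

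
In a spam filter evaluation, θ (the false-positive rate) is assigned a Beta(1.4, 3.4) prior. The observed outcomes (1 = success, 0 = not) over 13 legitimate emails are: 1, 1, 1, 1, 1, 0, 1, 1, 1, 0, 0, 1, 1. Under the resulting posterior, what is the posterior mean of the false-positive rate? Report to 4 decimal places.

0.6404

The Beta prior is conjugate to a Binomial/Bernoulli likelihood; the update adds successes to α and failures to β.
Posterior: Beta(α+k, β+n−k) = Beta(1.4+10, 3.4+3) = Beta(11.4, 6.4).
Posterior mean = α/(α+β) = 11.4/17.8 = 0.6404.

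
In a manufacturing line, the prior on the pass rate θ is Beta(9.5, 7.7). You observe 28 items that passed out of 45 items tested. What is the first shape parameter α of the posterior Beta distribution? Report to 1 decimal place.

37.5

The Beta prior is conjugate to a Binomial/Bernoulli likelihood; the update adds successes to α and failures to β.
Posterior: Beta(α+k, β+n−k) = Beta(9.5+28, 7.7+17) = Beta(37.5, 24.7).
Posterior α = 37.5.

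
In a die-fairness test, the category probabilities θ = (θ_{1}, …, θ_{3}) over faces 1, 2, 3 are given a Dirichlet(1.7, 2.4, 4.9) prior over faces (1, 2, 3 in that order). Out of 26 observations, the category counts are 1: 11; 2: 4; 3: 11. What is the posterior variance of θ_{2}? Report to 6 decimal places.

The Dirichlet prior is conjugate to the Multinomial likelihood: each posterior αⱼ = prior αⱼ + observed count nⱼ.
Posterior concentration: (12.7, 6.4, 15.9), total = 35.0.
Var[θ_j] = α_j(Σα−α_j)/((Σα)²(Σα+1)) = 6.4·28.6/(35.0²·36.0) = 0.004151.

0.004151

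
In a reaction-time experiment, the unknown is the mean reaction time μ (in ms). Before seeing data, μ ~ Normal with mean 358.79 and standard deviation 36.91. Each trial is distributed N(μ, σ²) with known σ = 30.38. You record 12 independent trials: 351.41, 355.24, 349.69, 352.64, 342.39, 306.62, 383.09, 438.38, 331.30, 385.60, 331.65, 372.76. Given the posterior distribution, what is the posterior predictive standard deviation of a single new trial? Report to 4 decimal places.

31.5554

For Normal data with known variance σ², a Normal(μ₀, σ₀²) prior on μ is conjugate. Posterior precision = 1/σ₀² + n/σ²; posterior mean is the precision-weighted average of μ₀ and x̄.
σ₀² = 36.91² = 1362.3481, σ² = 30.38² = 922.9444; σ² + n·σ₀² = 922.9444 + 12·1362.3481 = 17271.1216.
Posterior precision = 1/σ₀² + n/σ² = 1/1362.3481 + 12/922.9444 = (σ² + n·σ₀²)/(σ₀²σ²) = 17271.1216/(1362.3481·922.9444); posterior variance σₙ² = σ₀²σ²/(σ² + n·σ₀²) = 1362.3481·922.9444/17271.1216 = 72.801963.
Predictive variance for one new observation = σₙ² + σ² = 1362.3481·922.9444/17271.1216 + 922.9444 = σ²·(σ₀² + 17271.1216)/17271.1216 = 922.9444·18633.4697/17271.1216 = 995.746363; SD = √(922.9444·18633.4697/17271.1216) = 31.5554.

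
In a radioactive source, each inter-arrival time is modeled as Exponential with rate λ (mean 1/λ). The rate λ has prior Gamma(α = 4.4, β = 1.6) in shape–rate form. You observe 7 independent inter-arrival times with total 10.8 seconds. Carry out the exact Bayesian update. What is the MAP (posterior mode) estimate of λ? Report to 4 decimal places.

0.8387

With a Gamma(shape α, rate β) prior on the exponential rate λ, the posterior after n observations with total T = Σxᵢ is Gamma(α+n, β+T).
Posterior: Gamma(4.4+7, 1.6+10.8) = Gamma(11.4, 12.4).
Mode = (α−1)/β = 0.8387.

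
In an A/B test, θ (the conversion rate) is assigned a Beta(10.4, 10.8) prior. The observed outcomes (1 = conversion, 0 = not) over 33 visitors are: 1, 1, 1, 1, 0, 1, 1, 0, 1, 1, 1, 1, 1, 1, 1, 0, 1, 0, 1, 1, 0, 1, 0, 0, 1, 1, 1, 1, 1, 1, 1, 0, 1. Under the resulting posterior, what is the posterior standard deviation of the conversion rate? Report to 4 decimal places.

0.0641

The Beta prior is conjugate to a Binomial/Bernoulli likelihood; the update adds successes to α and failures to β.
Posterior: Beta(α+k, β+n−k) = Beta(10.4+25, 10.8+8) = Beta(35.4, 18.8).
Var = αβ/((α+β)²(α+β+1)) = 35.4·18.8/(54.2²·55.2) = 0.00410415; SD = √0.00410415 = 0.0641.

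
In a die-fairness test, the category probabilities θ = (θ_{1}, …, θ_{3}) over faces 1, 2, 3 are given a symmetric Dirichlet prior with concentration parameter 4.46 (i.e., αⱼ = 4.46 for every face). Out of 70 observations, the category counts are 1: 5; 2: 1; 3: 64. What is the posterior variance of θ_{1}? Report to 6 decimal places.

0.001192

The Dirichlet prior is conjugate to the Multinomial likelihood: each posterior αⱼ = prior αⱼ + observed count nⱼ.
Posterior concentration: (9.46, 5.46, 68.46), total = 83.38.
Var[θ_j] = α_j(Σα−α_j)/((Σα)²(Σα+1)) = 9.46·73.92/(83.38²·84.38) = 0.001192.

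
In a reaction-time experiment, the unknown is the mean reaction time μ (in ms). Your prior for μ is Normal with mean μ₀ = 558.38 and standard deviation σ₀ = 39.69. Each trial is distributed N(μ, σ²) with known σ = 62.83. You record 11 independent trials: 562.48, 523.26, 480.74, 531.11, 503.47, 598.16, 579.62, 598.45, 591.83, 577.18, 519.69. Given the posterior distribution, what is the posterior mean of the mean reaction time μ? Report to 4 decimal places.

552.7388

For Normal data with known variance σ², a Normal(μ₀, σ₀²) prior on μ is conjugate. Posterior precision = 1/σ₀² + n/σ²; posterior mean is the precision-weighted average of μ₀ and x̄.
Σxᵢ = 562.48 + 523.26 + 480.74 + 531.11 + 503.47 + 598.16 + 579.62 + 598.45 + 591.83 + 577.18 + 519.69 = 6065.99, so n·x̄ = 6065.99.
σ₀² = 39.69² = 1575.2961, σ² = 62.83² = 3947.6089; σ² + n·σ₀² = 3947.6089 + 11·1575.2961 = 21275.866.
Posterior mean = (μ₀/σ₀² + n·x̄/σ²)/(1/σ₀² + n/σ²) = (σ²·μ₀ + σ₀²·n·x̄)/(σ² + n·σ₀²) = (3947.6089·558.38 + 1575.2961·6065.99)/21275.866 = 11759996.247221/21275.866 = 552.7388.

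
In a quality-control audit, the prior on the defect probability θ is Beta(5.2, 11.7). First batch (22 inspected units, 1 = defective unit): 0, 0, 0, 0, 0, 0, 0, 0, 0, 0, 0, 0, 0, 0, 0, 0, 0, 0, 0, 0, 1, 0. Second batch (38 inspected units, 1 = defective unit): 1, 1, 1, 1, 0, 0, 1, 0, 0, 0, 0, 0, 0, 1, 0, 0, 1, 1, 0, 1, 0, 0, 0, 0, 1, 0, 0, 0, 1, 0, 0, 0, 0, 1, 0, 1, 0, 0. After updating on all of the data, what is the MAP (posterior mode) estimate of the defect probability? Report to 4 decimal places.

The Beta prior is conjugate to a Binomial/Bernoulli likelihood; the update adds successes to α and failures to β.
After batch 1: Beta(5.2+1, 11.7+21) = Beta(6.2, 32.7).
After batch 2: Beta(6.2+13, 32.7+25) = Beta(19.2, 57.7).
Mode of Beta(a,b) for a,b>1 is (a−1)/(a+b−2) = 18.2/74.9 = 0.2430.

0.2430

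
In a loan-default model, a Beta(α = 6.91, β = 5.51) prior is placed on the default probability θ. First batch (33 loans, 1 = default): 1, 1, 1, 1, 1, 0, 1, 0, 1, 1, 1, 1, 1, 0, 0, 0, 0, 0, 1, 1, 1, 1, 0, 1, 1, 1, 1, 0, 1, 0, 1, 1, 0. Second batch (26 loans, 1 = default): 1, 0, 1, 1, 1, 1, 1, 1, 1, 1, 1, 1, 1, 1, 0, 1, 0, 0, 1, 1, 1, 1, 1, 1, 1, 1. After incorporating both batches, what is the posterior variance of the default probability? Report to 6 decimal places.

The Beta prior is conjugate to a Binomial/Bernoulli likelihood; the update adds successes to α and failures to β.
After batch 1: Beta(6.91+22, 5.51+11) = Beta(28.91, 16.51).
After batch 2: Beta(28.91+22, 16.51+4) = Beta(50.91, 20.51).
Var = αβ/((α+β)²(α+β+1)) = 50.91·20.51/(71.42²·72.42) = 0.002827.

0.002827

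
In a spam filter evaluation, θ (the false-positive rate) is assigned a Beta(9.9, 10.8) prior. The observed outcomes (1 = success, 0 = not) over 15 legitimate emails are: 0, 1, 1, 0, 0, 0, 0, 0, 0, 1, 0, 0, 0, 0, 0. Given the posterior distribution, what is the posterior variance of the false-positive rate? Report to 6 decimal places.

0.006288

The Beta prior is conjugate to a Binomial/Bernoulli likelihood; the update adds successes to α and failures to β.
Posterior: Beta(α+k, β+n−k) = Beta(9.9+3, 10.8+12) = Beta(12.9, 22.8).
Var = αβ/((α+β)²(α+β+1)) = 12.9·22.8/(35.7²·36.7) = 0.006288.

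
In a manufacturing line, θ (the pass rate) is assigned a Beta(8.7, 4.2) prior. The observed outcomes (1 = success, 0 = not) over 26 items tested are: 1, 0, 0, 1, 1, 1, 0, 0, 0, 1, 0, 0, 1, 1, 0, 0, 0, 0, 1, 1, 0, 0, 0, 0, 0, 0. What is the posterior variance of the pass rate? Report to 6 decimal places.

The Beta prior is conjugate to a Binomial/Bernoulli likelihood; the update adds successes to α and failures to β.
Posterior: Beta(α+k, β+n−k) = Beta(8.7+9, 4.2+17) = Beta(17.7, 21.2).
Var = αβ/((α+β)²(α+β+1)) = 17.7·21.2/(38.9²·39.9) = 0.006215.

0.006215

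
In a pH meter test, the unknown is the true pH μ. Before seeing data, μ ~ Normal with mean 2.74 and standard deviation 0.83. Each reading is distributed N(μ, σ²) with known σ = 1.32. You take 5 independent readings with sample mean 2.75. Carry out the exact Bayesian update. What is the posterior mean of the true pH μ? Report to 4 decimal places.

2.7466

For Normal data with known variance σ², a Normal(μ₀, σ₀²) prior on μ is conjugate. Posterior precision = 1/σ₀² + n/σ²; posterior mean is the precision-weighted average of μ₀ and x̄.
n·x̄ = 5·2.75 = 13.75.
σ₀² = 0.83² = 0.6889, σ² = 1.32² = 1.7424; σ² + n·σ₀² = 1.7424 + 5·0.6889 = 5.1869.
Posterior mean = (μ₀/σ₀² + n·x̄/σ²)/(1/σ₀² + n/σ²) = (σ²·μ₀ + σ₀²·n·x̄)/(σ² + n·σ₀²) = (1.7424·2.74 + 0.6889·13.75)/5.1869 = 14.246551/5.1869 = 2.7466.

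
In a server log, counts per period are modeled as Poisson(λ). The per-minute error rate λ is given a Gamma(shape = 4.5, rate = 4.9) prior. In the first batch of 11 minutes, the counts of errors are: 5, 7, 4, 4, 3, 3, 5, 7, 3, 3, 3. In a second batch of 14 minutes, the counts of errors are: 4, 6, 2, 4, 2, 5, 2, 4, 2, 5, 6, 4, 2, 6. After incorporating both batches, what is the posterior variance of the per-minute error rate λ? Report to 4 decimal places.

With a Gamma(shape α, rate β) prior, the Poisson likelihood is conjugate: the posterior is Gamma(α + ΣXᵢ, β + n).
Batch 1: sum of counts S = 47 over n = 11 minutes.
After batch 1: Gamma(α+S, β+n) = Gamma(4.5+47, 4.9+11) = Gamma(51.5, 15.9).
Batch 2: sum of counts S = 54 over n = 14 minutes.
After batch 2: Gamma(α+S, β+n) = Gamma(51.5+54, 15.9+14) = Gamma(105.5, 29.9).
Var = α/β² = 105.5/29.9² = 0.1180.

0.1180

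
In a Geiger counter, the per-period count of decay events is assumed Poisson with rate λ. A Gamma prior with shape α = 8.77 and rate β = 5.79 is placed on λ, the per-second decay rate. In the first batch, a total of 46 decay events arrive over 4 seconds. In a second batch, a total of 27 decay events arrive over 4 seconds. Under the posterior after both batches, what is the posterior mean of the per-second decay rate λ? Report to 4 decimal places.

With a Gamma(shape α, rate β) prior, the Poisson likelihood is conjugate: the posterior is Gamma(α + ΣXᵢ, β + n).
After batch 1: Gamma(α+S, β+n) = Gamma(8.77+46, 5.79+4) = Gamma(54.77, 9.79).
After batch 2: Gamma(α+S, β+n) = Gamma(54.77+27, 9.79+4) = Gamma(81.77, 13.79).
Posterior mean = α/β = 81.77/13.79 = 5.9297.

5.9297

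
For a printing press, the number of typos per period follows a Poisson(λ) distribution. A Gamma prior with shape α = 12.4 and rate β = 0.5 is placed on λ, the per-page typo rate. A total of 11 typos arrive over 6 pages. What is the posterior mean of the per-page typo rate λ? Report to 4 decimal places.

With a Gamma(shape α, rate β) prior, the Poisson likelihood is conjugate: the posterior is Gamma(α + ΣXᵢ, β + n).
Posterior: Gamma(α+S, β+n) = Gamma(12.4+11, 0.5+6) = Gamma(23.4, 6.5).
Posterior mean = α/β = 23.4/6.5 = 3.6000.

3.6000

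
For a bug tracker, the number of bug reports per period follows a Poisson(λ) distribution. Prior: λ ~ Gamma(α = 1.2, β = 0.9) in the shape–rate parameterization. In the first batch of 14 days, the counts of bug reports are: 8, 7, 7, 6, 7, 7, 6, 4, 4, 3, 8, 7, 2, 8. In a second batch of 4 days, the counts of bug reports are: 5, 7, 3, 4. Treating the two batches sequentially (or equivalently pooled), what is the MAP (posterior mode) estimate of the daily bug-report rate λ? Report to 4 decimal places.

5.4603

With a Gamma(shape α, rate β) prior, the Poisson likelihood is conjugate: the posterior is Gamma(α + ΣXᵢ, β + n).
Batch 1: sum of counts S = 84 over n = 14 days.
After batch 1: Gamma(α+S, β+n) = Gamma(1.2+84, 0.9+14) = Gamma(85.2, 14.9).
Batch 2: sum of counts S = 19 over n = 4 days.
After batch 2: Gamma(α+S, β+n) = Gamma(85.2+19, 14.9+4) = Gamma(104.2, 18.9).
Mode of Gamma(α,β) for α≥1 is (α−1)/β = 103.2/18.9 = 5.4603.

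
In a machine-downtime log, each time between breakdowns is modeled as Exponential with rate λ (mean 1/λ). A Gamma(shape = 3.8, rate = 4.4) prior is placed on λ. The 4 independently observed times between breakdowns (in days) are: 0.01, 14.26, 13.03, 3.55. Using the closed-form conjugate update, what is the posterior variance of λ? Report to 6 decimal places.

With a Gamma(shape α, rate β) prior on the exponential rate λ, the posterior after n observations with total T = Σxᵢ is Gamma(α+n, β+T).
Sum of observations T = 30.85 days; n = 4.
Posterior: Gamma(3.8+4, 4.4+30.85) = Gamma(7.8, 35.25).
Var = α/β² = 0.006277.

0.006277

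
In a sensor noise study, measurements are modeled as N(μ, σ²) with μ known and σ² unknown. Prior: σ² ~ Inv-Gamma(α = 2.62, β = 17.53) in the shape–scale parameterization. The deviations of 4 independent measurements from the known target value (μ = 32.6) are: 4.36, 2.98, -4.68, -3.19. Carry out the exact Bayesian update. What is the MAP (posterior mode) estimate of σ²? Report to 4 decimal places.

With known mean μ and an Inverse-Gamma(α, β) prior on σ², the Normal likelihood is conjugate: posterior is Inv-Gamma(α + n/2, β + Σ(xᵢ−μ)²/2).
Σ(xᵢ−μ)² = (4.36)² + (2.98)² + (-4.68)² + (-3.19)² = 59.9685.
Posterior: Inv-Gamma(2.62 + 4/2, 17.53 + 59.9685/2) = Inv-Gamma(4.62, 47.51425).
Mode = β/(α+1) = 47.51425/5.62 = 8.4545.

8.4545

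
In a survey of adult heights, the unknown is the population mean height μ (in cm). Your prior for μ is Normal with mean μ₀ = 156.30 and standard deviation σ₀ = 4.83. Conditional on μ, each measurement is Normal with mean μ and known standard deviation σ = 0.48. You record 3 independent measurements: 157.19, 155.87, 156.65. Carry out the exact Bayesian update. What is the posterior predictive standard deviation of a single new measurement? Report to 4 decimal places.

For Normal data with known variance σ², a Normal(μ₀, σ₀²) prior on μ is conjugate. Posterior precision = 1/σ₀² + n/σ²; posterior mean is the precision-weighted average of μ₀ and x̄.
σ₀² = 4.83² = 23.3289, σ² = 0.48² = 0.2304; σ² + n·σ₀² = 0.2304 + 3·23.3289 = 70.2171.
Posterior precision = 1/σ₀² + n/σ² = 1/23.3289 + 3/0.2304 = (σ² + n·σ₀²)/(σ₀²σ²) = 70.2171/(23.3289·0.2304); posterior variance σₙ² = σ₀²σ²/(σ² + n·σ₀²) = 23.3289·0.2304/70.2171 = 0.076548.
Predictive variance for one new observation = σₙ² + σ² = 23.3289·0.2304/70.2171 + 0.2304 = σ²·(σ₀² + 70.2171)/70.2171 = 0.2304·93.546/70.2171 = 0.306948; SD = √(0.2304·93.546/70.2171) = 0.5540.

0.5540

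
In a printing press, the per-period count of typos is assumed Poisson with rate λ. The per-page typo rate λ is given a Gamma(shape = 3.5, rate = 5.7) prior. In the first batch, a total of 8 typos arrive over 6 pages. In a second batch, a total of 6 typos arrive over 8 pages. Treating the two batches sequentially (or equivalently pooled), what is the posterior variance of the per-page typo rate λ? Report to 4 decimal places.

With a Gamma(shape α, rate β) prior, the Poisson likelihood is conjugate: the posterior is Gamma(α + ΣXᵢ, β + n).
After batch 1: Gamma(α+S, β+n) = Gamma(3.5+8, 5.7+6) = Gamma(11.5, 11.7).
After batch 2: Gamma(α+S, β+n) = Gamma(11.5+6, 11.7+8) = Gamma(17.5, 19.7).
Var = α/β² = 17.5/19.7² = 0.0451.

0.0451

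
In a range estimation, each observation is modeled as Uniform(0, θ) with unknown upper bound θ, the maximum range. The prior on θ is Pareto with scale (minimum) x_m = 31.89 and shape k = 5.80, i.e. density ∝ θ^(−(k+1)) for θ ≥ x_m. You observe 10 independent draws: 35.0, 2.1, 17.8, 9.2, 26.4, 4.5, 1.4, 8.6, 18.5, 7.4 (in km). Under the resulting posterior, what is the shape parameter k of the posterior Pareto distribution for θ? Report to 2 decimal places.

A Pareto(scale x_m, shape k) prior on the upper bound θ of Uniform(0, θ) is conjugate: posterior is Pareto(max(x_m, max xᵢ), k + n).
Sample maximum = 35.0; prior scale x_m = 31.89 → posterior scale = max = 35.00.
Posterior shape = 5.80 + 10 = 15.80.
Posterior shape k = 15.80.

15.80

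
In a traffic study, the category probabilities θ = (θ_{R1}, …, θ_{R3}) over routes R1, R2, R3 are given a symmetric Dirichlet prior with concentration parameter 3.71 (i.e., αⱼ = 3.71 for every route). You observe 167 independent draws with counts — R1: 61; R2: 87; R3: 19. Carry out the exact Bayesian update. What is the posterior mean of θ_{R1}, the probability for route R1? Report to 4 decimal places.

The Dirichlet prior is conjugate to the Multinomial likelihood: each posterior αⱼ = prior αⱼ + observed count nⱼ.
Posterior concentration: (64.71, 90.71, 22.71), total = 178.13.
E[θ_{R1}|data] = α_{R1}/Σα = 64.71/178.13 = 0.3633.

0.3633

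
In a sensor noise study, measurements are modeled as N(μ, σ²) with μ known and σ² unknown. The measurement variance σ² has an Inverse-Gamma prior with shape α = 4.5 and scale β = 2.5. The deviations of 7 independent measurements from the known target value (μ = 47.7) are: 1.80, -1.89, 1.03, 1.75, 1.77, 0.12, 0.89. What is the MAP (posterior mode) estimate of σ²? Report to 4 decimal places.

With known mean μ and an Inverse-Gamma(α, β) prior on σ², the Normal likelihood is conjugate: posterior is Inv-Gamma(α + n/2, β + Σ(xᵢ−μ)²/2).
Σ(xᵢ−μ)² = (1.80)² + (-1.89)² + (1.03)² + (1.75)² + (1.77)² + (0.12)² + (0.89)² = 14.8749.
Posterior: Inv-Gamma(4.5 + 7/2, 2.5 + 14.8749/2) = Inv-Gamma(8.00, 9.93745).
Mode = β/(α+1) = 9.93745/9.00 = 1.1042.

1.1042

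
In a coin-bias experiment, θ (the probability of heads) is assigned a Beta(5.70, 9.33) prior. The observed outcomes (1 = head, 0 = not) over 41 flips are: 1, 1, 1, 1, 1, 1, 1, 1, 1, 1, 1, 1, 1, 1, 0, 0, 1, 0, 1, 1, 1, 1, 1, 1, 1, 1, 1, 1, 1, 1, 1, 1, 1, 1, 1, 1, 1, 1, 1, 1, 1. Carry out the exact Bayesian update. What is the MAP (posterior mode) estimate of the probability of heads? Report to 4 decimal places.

The Beta prior is conjugate to a Binomial/Bernoulli likelihood; the update adds successes to α and failures to β.
Posterior: Beta(α+k, β+n−k) = Beta(5.70+38, 9.33+3) = Beta(43.70, 12.33).
Mode of Beta(a,b) for a,b>1 is (a−1)/(a+b−2) = 42.70/54.03 = 0.7903.

0.7903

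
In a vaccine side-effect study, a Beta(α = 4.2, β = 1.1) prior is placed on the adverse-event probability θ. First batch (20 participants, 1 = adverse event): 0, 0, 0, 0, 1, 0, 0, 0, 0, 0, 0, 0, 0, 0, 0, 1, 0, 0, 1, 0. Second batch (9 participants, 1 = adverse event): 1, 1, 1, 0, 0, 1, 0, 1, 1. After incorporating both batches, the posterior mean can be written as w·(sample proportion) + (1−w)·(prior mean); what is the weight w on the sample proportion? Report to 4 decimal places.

The Beta prior is conjugate to a Binomial/Bernoulli likelihood; the update adds successes to α and failures to β.
Total number of participants: n = 20 + 9 = 29.
Posterior mean = (α₀+k)/(α₀+β₀+n) = [n/(α₀+β₀+n)]·(k/n) + [(α₀+β₀)/(α₀+β₀+n)]·α₀/(α₀+β₀), so only n and the prior enter the weight.
The weight on the data is w = n/(α₀+β₀+n) = 29/(4.2+1.1+29) = 29/34.3 = 0.8455.

0.8455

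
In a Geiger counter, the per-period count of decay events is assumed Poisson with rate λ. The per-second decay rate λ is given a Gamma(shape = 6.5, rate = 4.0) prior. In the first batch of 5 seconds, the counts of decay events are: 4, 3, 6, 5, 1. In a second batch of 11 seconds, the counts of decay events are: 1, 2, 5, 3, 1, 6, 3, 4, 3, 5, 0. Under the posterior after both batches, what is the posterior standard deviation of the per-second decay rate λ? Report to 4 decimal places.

0.3824

With a Gamma(shape α, rate β) prior, the Poisson likelihood is conjugate: the posterior is Gamma(α + ΣXᵢ, β + n).
Batch 1: sum of counts S = 19 over n = 5 seconds.
After batch 1: Gamma(α+S, β+n) = Gamma(6.5+19, 4.0+5) = Gamma(25.5, 9.0).
Batch 2: sum of counts S = 33 over n = 11 seconds.
After batch 2: Gamma(α+S, β+n) = Gamma(25.5+33, 9.0+11) = Gamma(58.5, 20.0).
SD = √α/β = √58.5/20.0 = 0.3824.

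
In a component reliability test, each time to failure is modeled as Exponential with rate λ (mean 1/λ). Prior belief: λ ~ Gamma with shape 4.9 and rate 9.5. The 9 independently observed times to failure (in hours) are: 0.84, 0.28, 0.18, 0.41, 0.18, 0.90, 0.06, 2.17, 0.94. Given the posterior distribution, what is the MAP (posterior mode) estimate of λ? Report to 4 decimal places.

With a Gamma(shape α, rate β) prior on the exponential rate λ, the posterior after n observations with total T = Σxᵢ is Gamma(α+n, β+T).
Sum of observations T = 5.96 hours; n = 9.
Posterior: Gamma(4.9+9, 9.5+5.96) = Gamma(13.9, 15.46).
Mode = (α−1)/β = 0.8344.

0.8344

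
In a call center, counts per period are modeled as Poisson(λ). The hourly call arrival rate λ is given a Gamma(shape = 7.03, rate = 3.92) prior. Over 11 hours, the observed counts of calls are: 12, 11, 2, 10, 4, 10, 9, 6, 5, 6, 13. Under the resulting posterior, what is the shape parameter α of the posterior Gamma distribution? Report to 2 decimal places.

With a Gamma(shape α, rate β) prior, the Poisson likelihood is conjugate: the posterior is Gamma(α + ΣXᵢ, β + n).
Sum of counts S = 88 over n = 11 hours.
Posterior: Gamma(α+S, β+n) = Gamma(7.03+88, 3.92+11) = Gamma(95.03, 14.92).
Posterior α = 95.03.

95.03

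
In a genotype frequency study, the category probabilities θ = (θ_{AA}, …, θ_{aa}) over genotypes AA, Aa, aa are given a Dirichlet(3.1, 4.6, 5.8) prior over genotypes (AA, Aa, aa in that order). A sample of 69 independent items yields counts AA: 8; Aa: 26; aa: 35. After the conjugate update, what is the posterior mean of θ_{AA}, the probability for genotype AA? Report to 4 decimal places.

The Dirichlet prior is conjugate to the Multinomial likelihood: each posterior αⱼ = prior αⱼ + observed count nⱼ.
Posterior concentration: (11.1, 30.6, 40.8), total = 82.5.
E[θ_{AA}|data] = α_{AA}/Σα = 11.1/82.5 = 0.1345.

0.1345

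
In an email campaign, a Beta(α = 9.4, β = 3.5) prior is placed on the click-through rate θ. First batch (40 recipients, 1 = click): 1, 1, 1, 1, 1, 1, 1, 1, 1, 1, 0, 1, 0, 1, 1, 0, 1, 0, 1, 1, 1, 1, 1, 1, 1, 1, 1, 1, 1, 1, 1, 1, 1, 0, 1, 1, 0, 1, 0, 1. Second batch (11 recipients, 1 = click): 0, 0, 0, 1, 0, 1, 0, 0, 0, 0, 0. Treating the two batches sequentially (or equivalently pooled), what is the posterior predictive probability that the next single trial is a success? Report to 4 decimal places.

0.6948

The Beta prior is conjugate to a Binomial/Bernoulli likelihood; the update adds successes to α and failures to β.
After batch 1: Beta(9.4+33, 3.5+7) = Beta(42.4, 10.5).
After batch 2: Beta(42.4+2, 10.5+9) = Beta(44.4, 19.5).
For a single future Bernoulli trial, P(success | data) = α/(α+β) = 0.6948.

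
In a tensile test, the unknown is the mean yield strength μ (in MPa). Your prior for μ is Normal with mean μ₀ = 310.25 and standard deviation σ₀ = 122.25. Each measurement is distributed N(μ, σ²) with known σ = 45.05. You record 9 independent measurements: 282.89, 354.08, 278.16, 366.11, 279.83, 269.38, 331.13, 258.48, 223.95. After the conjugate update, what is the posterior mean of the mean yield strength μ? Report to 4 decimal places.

294.0237

For Normal data with known variance σ², a Normal(μ₀, σ₀²) prior on μ is conjugate. Posterior precision = 1/σ₀² + n/σ²; posterior mean is the precision-weighted average of μ₀ and x̄.
Σxᵢ = 282.89 + 354.08 + 278.16 + 366.11 + 279.83 + 269.38 + 331.13 + 258.48 + 223.95 = 2644.01, so n·x̄ = 2644.01.
σ₀² = 122.25² = 14945.0625, σ² = 45.05² = 2029.5025; σ² + n·σ₀² = 2029.5025 + 9·14945.0625 = 136535.065.
Posterior mean = (μ₀/σ₀² + n·x̄/σ²)/(1/σ₀² + n/σ²) = (σ²·μ₀ + σ₀²·n·x̄)/(σ² + n·σ₀²) = (2029.5025·310.25 + 14945.0625·2644.01)/136535.065 = 40144547.85125/136535.065 = 294.0237.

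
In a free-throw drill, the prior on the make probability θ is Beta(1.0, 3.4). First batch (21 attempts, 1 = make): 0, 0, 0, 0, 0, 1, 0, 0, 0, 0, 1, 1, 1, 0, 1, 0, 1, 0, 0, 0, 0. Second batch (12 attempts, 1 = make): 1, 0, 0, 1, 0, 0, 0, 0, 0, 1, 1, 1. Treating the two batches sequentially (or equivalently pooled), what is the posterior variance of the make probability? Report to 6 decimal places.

The Beta prior is conjugate to a Binomial/Bernoulli likelihood; the update adds successes to α and failures to β.
After batch 1: Beta(1.0+6, 3.4+15) = Beta(7.0, 18.4).
After batch 2: Beta(7.0+5, 18.4+7) = Beta(12.0, 25.4).
Var = αβ/((α+β)²(α+β+1)) = 12.0·25.4/(37.4²·38.4) = 0.005675.

0.005675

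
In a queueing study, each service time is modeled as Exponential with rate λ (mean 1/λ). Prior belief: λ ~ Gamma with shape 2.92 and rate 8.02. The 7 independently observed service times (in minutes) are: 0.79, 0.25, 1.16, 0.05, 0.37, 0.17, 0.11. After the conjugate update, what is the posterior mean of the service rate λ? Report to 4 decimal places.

With a Gamma(shape α, rate β) prior on the exponential rate λ, the posterior after n observations with total T = Σxᵢ is Gamma(α+n, β+T).
Sum of observations T = 2.90 minutes; n = 7.
Posterior: Gamma(2.92+7, 8.02+2.90) = Gamma(9.92, 10.92).
Posterior mean of λ = α/β = 9.92/10.92 = 0.9084.

0.9084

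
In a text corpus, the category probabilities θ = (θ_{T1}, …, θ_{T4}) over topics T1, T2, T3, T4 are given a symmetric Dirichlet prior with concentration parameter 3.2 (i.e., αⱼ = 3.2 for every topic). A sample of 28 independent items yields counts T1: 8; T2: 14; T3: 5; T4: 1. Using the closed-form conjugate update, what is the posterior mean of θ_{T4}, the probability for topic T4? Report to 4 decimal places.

0.1029

The Dirichlet prior is conjugate to the Multinomial likelihood: each posterior αⱼ = prior αⱼ + observed count nⱼ.
Posterior concentration: (11.2, 17.2, 8.2, 4.2), total = 40.8.
E[θ_{T4}|data] = α_{T4}/Σα = 4.2/40.8 = 0.1029.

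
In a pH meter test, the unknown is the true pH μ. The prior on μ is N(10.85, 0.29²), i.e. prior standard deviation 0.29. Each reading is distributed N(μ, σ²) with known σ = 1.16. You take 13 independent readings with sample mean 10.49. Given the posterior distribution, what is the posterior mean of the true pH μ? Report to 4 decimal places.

For Normal data with known variance σ², a Normal(μ₀, σ₀²) prior on μ is conjugate. Posterior precision = 1/σ₀² + n/σ²; posterior mean is the precision-weighted average of μ₀ and x̄.
n·x̄ = 13·10.49 = 136.37.
σ₀² = 0.29² = 0.0841, σ² = 1.16² = 1.3456; σ² + n·σ₀² = 1.3456 + 13·0.0841 = 2.4389.
Posterior mean = (μ₀/σ₀² + n·x̄/σ²)/(1/σ₀² + n/σ²) = (σ²·μ₀ + σ₀²·n·x̄)/(σ² + n·σ₀²) = (1.3456·10.85 + 0.0841·136.37)/2.4389 = 26.068477/2.4389 = 10.6886.

10.6886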